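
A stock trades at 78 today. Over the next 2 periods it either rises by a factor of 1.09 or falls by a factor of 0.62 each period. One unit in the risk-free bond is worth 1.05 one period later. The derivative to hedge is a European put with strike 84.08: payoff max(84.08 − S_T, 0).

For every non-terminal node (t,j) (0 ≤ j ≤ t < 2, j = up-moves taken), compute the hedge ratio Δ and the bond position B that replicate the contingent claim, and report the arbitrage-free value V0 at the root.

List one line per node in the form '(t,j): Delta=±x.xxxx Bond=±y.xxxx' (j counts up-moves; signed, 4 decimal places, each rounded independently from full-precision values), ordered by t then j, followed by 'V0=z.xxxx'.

(0,0): Delta=-0.7958 Bond=66.8578
(1,0): Delta=-1.0000 Bond=80.0762
(1,1): Delta=-0.7850 Bond=69.2820
V0=4.7860

Under the risk-neutral measure, an up-move has probability p* = (R−d)/(u−d) = 0.9149 and values discount at R = 1.05.
Payoff layer (t=2): V(2,0)=54.0968, V(2,1)=31.3676, V(2,2)=0.0000
  t=1,j=0: stock 48.3600 → up 52.7124 (V=31.3676), down 29.9832 (V=54.0968). Price 31.7162; hedge Δ=-1.0000, bond B=80.0762.
  t=1,j=1: stock 85.0200 → up 92.6718 (V=0.0000), down 52.7124 (V=31.3676). Price 2.5425; hedge Δ=-0.7850, bond B=69.2820.
  t=0,j=0: stock 78.0000 → up 85.0200 (V=2.5425), down 48.3600 (V=31.7162). Price 4.7860; hedge Δ=-0.7958, bond B=66.8578.
Check: Δ(0,0)·S0 + B(0,0) = 4.7860 = V0.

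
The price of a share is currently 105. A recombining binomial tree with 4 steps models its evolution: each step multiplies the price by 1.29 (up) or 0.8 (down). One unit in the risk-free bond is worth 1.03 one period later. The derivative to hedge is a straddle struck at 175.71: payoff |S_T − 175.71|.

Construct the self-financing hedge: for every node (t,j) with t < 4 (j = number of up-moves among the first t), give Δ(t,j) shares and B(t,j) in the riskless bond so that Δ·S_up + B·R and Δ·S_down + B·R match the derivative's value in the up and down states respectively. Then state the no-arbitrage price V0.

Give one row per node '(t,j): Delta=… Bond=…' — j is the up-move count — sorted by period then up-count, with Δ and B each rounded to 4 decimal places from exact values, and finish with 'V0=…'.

(0,0): Delta=-0.5361 Bond=119.1331
(1,0): Delta=-0.9535 Bond=157.7632
(1,1): Delta=-0.2436 Bond=83.0785
(2,0): Delta=-1.0000 Bond=165.6235
(2,1): Delta=-0.9208 Bond=158.9607
(2,2): Delta=0.2312 Bond=2.6083
(3,0): Delta=-1.0000 Bond=170.5922
(3,1): Delta=-1.0000 Bond=170.5922
(3,2): Delta=-0.8653 Bond=155.9717
(3,3): Delta=1.0000 Bond=-170.5922
V0=62.8399

Since d<R<u, set p* = (R−d)/(u−d) = 0.4694; price each node as the discounted p*-expectation of its children.
Terminal payoffs: V(4,0)=132.7020, V(4,1)=106.3596, V(4,2)=63.8825, V(4,3)=4.6119, V(4,4)=115.0590
  t=3,j=0: stock 53.7600 → up 69.3504 (V=106.3596), down 43.0080 (V=132.7020). Price 116.8322; hedge Δ=-1.0000, bond B=170.5922.
  t=3,j=1: stock 86.6880 → up 111.8275 (V=63.8825), down 69.3504 (V=106.3596). Price 83.9042; hedge Δ=-1.0000, bond B=170.5922.
  t=3,j=2: stock 139.7844 → up 180.3219 (V=4.6119), down 111.8275 (V=63.8825). Price 35.0112; hedge Δ=-0.8653, bond B=155.9717.
  t=3,j=3: stock 225.4023 → up 290.7690 (V=115.0590), down 180.3219 (V=4.6119). Price 54.8101; hedge Δ=1.0000, bond B=-170.5922.
  t=2,j=0: stock 67.2000 → up 86.6880 (V=83.9042), down 53.7600 (V=116.8322). Price 98.4235; hedge Δ=-1.0000, bond B=165.6235.
  t=2,j=1: stock 108.3600 → up 139.7844 (V=35.0112), down 86.6880 (V=83.9042). Price 59.1791; hedge Δ=-0.9208, bond B=158.9607.
  t=2,j=2: stock 174.7305 → up 225.4023 (V=54.8101), down 139.7844 (V=35.0112). Price 43.0142; hedge Δ=0.2312, bond B=2.6083.
  t=1,j=0: stock 84.0000 → up 108.3600 (V=59.1791), down 67.2000 (V=98.4235). Price 77.6725; hedge Δ=-0.9535, bond B=157.7632.
  t=1,j=1: stock 135.4500 → up 174.7305 (V=43.0142), down 108.3600 (V=59.1791). Price 50.0888; hedge Δ=-0.2436, bond B=83.0785.
  t=0,j=0: stock 105.0000 → up 135.4500 (V=50.0888), down 84.0000 (V=77.6725). Price 62.8399; hedge Δ=-0.5361, bond B=119.1331.
Self-financing check: at every node Δ·S+B equals the discounted successor values.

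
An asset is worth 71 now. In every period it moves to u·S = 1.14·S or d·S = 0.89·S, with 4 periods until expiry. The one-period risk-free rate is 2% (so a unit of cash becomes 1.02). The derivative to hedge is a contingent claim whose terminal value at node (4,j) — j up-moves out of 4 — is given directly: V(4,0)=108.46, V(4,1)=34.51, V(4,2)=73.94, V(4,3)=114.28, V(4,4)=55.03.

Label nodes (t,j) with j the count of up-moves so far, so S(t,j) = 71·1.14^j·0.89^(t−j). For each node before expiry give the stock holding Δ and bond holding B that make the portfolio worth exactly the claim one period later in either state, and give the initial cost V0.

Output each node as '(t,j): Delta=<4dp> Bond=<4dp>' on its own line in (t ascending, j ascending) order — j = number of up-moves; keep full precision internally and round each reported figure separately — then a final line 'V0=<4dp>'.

Risk-neutral probability p* = (R−d)/(u−d) = (1.02−0.89)/(1.14−0.89) = 0.5200.
Payoff layer (t=4): V(4,0)=108.4600, V(4,1)=34.5100, V(4,2)=73.9400, V(4,3)=114.2800, V(4,4)=55.0300
(3,0): S=50.0528. Δ = (V_up−V_dn)/(S_up−S_dn) = (34.5100−108.4600)/(57.0602−44.5470) = -5.9098. V = [p*·34.5100 + (1−p*)·108.4600]/1.02 = 68.6333. B = V − Δ·S = 364.4333.
(3,1): S=64.1126. Δ = (V_up−V_dn)/(S_up−S_dn) = (73.9400−34.5100)/(73.0883−57.0602) = 2.4600. V = [p*·73.9400 + (1−p*)·34.5100]/1.02 = 53.9349. B = V − Δ·S = -103.7851.
(3,2): S=82.1217. Δ = (V_up−V_dn)/(S_up−S_dn) = (114.2800−73.9400)/(93.6188−73.0883) = 1.9649. V = [p*·114.2800 + (1−p*)·73.9400]/1.02 = 93.0557. B = V − Δ·S = -68.3043.
(3,3): S=105.1896. Δ = (V_up−V_dn)/(S_up−S_dn) = (55.0300−114.2800)/(119.9162−93.6188) = -2.2531. V = [p*·55.0300 + (1−p*)·114.2800]/1.02 = 81.8333. B = V − Δ·S = 318.8333.
(2,0): S=56.2391. Δ = (V_up−V_dn)/(S_up−S_dn) = (53.9349−68.6333)/(64.1126−50.0528) = -1.0454. V = [p*·53.9349 + (1−p*)·68.6333]/1.02 = 59.7943. B = V − Δ·S = 118.5880.
(2,1): S=72.0366. Δ = (V_up−V_dn)/(S_up−S_dn) = (93.0557−53.9349)/(82.1217−64.1126) = 2.1723. V = [p*·93.0557 + (1−p*)·53.9349]/1.02 = 72.8213. B = V − Δ·S = -83.6619.
(2,2): S=92.2716. Δ = (V_up−V_dn)/(S_up−S_dn) = (81.8333−93.0557)/(105.1896−82.1217) = -0.4865. V = [p*·81.8333 + (1−p*)·93.0557]/1.02 = 85.5099. B = V − Δ·S = 130.3993.
(1,0): S=63.1900. Δ = (V_up−V_dn)/(S_up−S_dn) = (72.8213−59.7943)/(72.0366−56.2391) = 0.8246. V = [p*·72.8213 + (1−p*)·59.7943]/1.02 = 65.2631. B = V − Δ·S = 13.1550.
(1,1): S=80.9400. Δ = (V_up−V_dn)/(S_up−S_dn) = (85.5099−72.8213)/(92.2716−72.0366) = 0.6271. V = [p*·85.5099 + (1−p*)·72.8213]/1.02 = 77.8621. B = V − Δ·S = 27.1078.
(0,0): S=71.0000. Δ = (V_up−V_dn)/(S_up−S_dn) = (77.8621−65.2631)/(80.9400−63.1900) = 0.7098. V = [p*·77.8621 + (1−p*)·65.2631]/1.02 = 70.4064. B = V − Δ·S = 20.0102.
Root portfolio cost Δ·71+B reproduces V0=70.4064.

(0,0): Delta=0.7098 Bond=20.0102
(1,0): Delta=0.8246 Bond=13.1550
(1,1): Delta=0.6271 Bond=27.1078
(2,0): Delta=-1.0454 Bond=118.5880
(2,1): Delta=2.1723 Bond=-83.6619
(2,2): Delta=-0.4865 Bond=130.3993
(3,0): Delta=-5.9098 Bond=364.4333
(3,1): Delta=2.4600 Bond=-103.7851
(3,2): Delta=1.9649 Bond=-68.3043
(3,3): Delta=-2.2531 Bond=318.8333
V0=70.4064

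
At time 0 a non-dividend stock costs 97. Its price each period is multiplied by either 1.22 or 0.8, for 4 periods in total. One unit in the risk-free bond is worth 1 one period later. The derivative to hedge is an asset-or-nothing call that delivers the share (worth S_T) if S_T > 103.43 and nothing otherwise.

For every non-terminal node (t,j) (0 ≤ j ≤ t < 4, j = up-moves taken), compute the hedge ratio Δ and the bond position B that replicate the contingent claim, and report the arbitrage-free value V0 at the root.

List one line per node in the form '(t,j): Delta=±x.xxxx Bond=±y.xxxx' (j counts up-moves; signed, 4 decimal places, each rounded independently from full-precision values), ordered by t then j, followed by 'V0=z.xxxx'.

(0,0): Delta=1.4285 Bond=-95.6396
(1,0): Delta=0.9804 Bond=-60.8616
(1,1): Delta=1.7518 Bond=-133.8955
(2,0): Delta=0.0000 Bond=0.0000
(2,1): Delta=1.6875 Bond=-127.8093
(2,2): Delta=1.7982 Bond=-140.5903
(3,0): Delta=0.0000 Bond=0.0000
(3,1): Delta=0.0000 Bond=0.0000
(3,2): Delta=2.9048 Bond=-268.3996
(3,3): Delta=1.0000 Bond=0.0000
V0=42.9292

Risk-neutral probability p* = (R−d)/(u−d) = (1−0.8)/(1.22−0.8) = 0.4762.
Payoff layer (t=4): V(4,0)=0.0000, V(4,1)=0.0000, V(4,2)=0.0000, V(4,3)=140.9098, V(4,4)=214.8875
Node (3,0) S=49.6640: V=(p*·0.0000+(1−p*)·0.0000)/1=0.0000; Δ=(0.0000−0.0000)/(60.5901−39.7312)=0.0000; B=V−Δ·S=0.0000
Node (3,1) S=75.7376: V=(p*·0.0000+(1−p*)·0.0000)/1=0.0000; Δ=(0.0000−0.0000)/(92.3999−60.5901)=0.0000; B=V−Δ·S=0.0000
Node (3,2) S=115.4998: V=(p*·140.9098+(1−p*)·0.0000)/1=67.0999; Δ=(140.9098−0.0000)/(140.9098−92.3999)=2.9048; B=V−Δ·S=-268.3996
Node (3,3) S=176.1373: V=(p*·214.8875+(1−p*)·140.9098)/1=176.1373; Δ=(214.8875−140.9098)/(214.8875−140.9098)=1.0000; B=V−Δ·S=0.0000
Node (2,0) S=62.0800: V=(p*·0.0000+(1−p*)·0.0000)/1=0.0000; Δ=(0.0000−0.0000)/(75.7376−49.6640)=0.0000; B=V−Δ·S=0.0000
Node (2,1) S=94.6720: V=(p*·67.0999+(1−p*)·0.0000)/1=31.9523; Δ=(67.0999−0.0000)/(115.4998−75.7376)=1.6875; B=V−Δ·S=-127.8093
Node (2,2) S=144.3748: V=(p*·176.1373+(1−p*)·67.0999)/1=119.0225; Δ=(176.1373−67.0999)/(176.1373−115.4998)=1.7982; B=V−Δ·S=-140.5903
Node (1,0) S=77.6000: V=(p*·31.9523+(1−p*)·0.0000)/1=15.2154; Δ=(31.9523−0.0000)/(94.6720−62.0800)=0.9804; B=V−Δ·S=-60.8616
Node (1,1) S=118.3400: V=(p*·119.0225+(1−p*)·31.9523)/1=73.4143; Δ=(119.0225−31.9523)/(144.3748−94.6720)=1.7518; B=V−Δ·S=-133.8955
Node (0,0) S=97.0000: V=(p*·73.4143+(1−p*)·15.2154)/1=42.9292; Δ=(73.4143−15.2154)/(118.3400−77.6000)=1.4285; B=V−Δ·S=-95.6396
The time-0 hedge costs 42.9292, which is the no-arbitrage price.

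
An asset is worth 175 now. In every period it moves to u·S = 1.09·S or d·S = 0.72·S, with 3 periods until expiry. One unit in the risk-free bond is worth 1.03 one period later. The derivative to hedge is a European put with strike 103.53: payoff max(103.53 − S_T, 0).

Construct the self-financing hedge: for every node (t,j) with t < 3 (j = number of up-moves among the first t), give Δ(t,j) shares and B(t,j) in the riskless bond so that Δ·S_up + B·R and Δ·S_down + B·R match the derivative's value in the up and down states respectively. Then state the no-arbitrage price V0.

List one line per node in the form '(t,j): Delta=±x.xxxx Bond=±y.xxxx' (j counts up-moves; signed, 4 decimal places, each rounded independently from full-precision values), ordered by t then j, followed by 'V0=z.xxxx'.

The replicating-portfolio and risk-neutral prices coincide; use p* = (1.03−0.72)/(1.09−0.72) = 0.8378 for the latter.
Payoff layer (t=3): V(3,0)=38.2116, V(3,1)=4.6452, V(3,2)=0.0000, V(3,3)=0.0000
  t=2,j=0: stock 90.7200 → up 98.8848 (V=4.6452), down 65.3184 (V=38.2116). Price 9.7946; hedge Δ=-1.0000, bond B=100.5146.
  t=2,j=1: stock 137.3400 → up 149.7006 (V=0.0000), down 98.8848 (V=4.6452). Price 0.7313; hedge Δ=-0.0914, bond B=13.2859.
  t=2,j=2: stock 207.9175 → up 226.6301 (V=0.0000), down 149.7006 (V=0.0000). Price 0.0000; hedge Δ=0.0000, bond B=0.0000.
  t=1,j=0: stock 126.0000 → up 137.3400 (V=0.7313), down 90.7200 (V=9.7946). Price 2.1369; hedge Δ=-0.1944, bond B=26.6321.
  t=1,j=1: stock 190.7500 → up 207.9175 (V=0.0000), down 137.3400 (V=0.7313). Price 0.1151; hedge Δ=-0.0104, bond B=2.0917.
  t=0,j=0: stock 175.0000 → up 190.7500 (V=0.1151), down 126.0000 (V=2.1369). Price 0.4301; hedge Δ=-0.0312, bond B=5.8944.
Self-financing check: at every node Δ·S+B equals the discounted successor values.

(0,0): Delta=-0.0312 Bond=5.8944
(1,0): Delta=-0.1944 Bond=26.6321
(1,1): Delta=-0.0104 Bond=2.0917
(2,0): Delta=-1.0000 Bond=100.5146
(2,1): Delta=-0.0914 Bond=13.2859
(2,2): Delta=0.0000 Bond=0.0000
V0=0.4301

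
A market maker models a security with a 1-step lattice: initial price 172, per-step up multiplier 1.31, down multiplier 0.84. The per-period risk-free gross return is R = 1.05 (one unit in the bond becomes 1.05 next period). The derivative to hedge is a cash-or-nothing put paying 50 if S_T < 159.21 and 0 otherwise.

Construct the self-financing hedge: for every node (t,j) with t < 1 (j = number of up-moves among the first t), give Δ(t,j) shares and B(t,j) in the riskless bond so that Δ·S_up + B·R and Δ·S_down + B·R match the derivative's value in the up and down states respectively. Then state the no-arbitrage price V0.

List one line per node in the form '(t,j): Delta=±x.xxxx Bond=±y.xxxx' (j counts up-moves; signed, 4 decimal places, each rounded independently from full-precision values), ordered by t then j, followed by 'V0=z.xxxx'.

Risk-neutral probability p* = (R−d)/(u−d) = (1.05−0.84)/(1.31−0.84) = 0.4468.
Terminal payoffs: V(1,0)=50.0000, V(1,1)=0.0000
(0,0): S=172.0000. Δ = (V_up−V_dn)/(S_up−S_dn) = (0.0000−50.0000)/(225.3200−144.4800) = -0.6185. V = [p*·0.0000 + (1−p*)·50.0000]/1.05 = 26.3425. B = V − Δ·S = 132.7254.
Root portfolio cost Δ·172+B reproduces V0=26.3425.

(0,0): Delta=-0.6185 Bond=132.7254
V0=26.3425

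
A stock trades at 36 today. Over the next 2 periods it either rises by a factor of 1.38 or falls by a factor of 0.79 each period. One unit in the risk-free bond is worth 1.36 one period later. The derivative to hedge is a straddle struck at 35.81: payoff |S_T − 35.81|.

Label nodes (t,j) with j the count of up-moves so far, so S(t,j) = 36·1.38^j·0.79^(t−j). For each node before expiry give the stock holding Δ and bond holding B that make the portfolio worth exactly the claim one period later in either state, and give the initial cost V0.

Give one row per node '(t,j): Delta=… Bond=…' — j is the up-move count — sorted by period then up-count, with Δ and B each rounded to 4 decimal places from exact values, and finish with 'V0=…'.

(0,0): Delta=0.9687 Bond=-18.2170
(1,0): Delta=-0.5903 Bond=19.5627
(1,1): Delta=1.0000 Bond=-26.3309
V0=16.6556

The replicating-portfolio and risk-neutral prices coincide; use p* = (1.36−0.79)/(1.38−0.79) = 0.9661 for the latter.
Payoff layer (t=2): V(2,0)=13.3424, V(2,1)=3.4372, V(2,2)=32.7484
Node (1,0) S=28.4400: V=(p*·3.4372+(1−p*)·13.3424)/1.36=2.7742; Δ=(3.4372−13.3424)/(39.2472−22.4676)=-0.5903; B=V−Δ·S=19.5627
Node (1,1) S=49.6800: V=(p*·32.7484+(1−p*)·3.4372)/1.36=23.3491; Δ=(32.7484−3.4372)/(68.5584−39.2472)=1.0000; B=V−Δ·S=-26.3309
Node (0,0) S=36.0000: V=(p*·23.3491+(1−p*)·2.7742)/1.36=16.6556; Δ=(23.3491−2.7742)/(49.6800−28.4400)=0.9687; B=V−Δ·S=-18.2170
Check: Δ(0,0)·S0 + B(0,0) = 16.6556 = V0.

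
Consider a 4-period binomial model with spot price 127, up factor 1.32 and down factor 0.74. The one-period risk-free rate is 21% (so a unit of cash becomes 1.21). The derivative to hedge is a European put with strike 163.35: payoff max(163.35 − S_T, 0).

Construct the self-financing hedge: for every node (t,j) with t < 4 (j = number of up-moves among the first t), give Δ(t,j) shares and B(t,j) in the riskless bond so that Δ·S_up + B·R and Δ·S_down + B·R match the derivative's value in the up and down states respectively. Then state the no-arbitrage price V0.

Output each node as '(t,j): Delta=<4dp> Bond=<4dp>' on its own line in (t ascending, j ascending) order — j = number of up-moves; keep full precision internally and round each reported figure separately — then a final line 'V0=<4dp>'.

No-arbitrage ⇒ martingale measure with p* = (R−d)/(u−d) = 0.8103.
Payoff layer (t=4): V(4,0)=125.2670, V(4,1)=95.4182, V(4,2)=42.1744, V(4,3)=0.0000, V(4,4)=0.0000
(3,0): S=51.4634. Δ = (V_up−V_dn)/(S_up−S_dn) = (95.4182−125.2670)/(67.9318−38.0830) = -1.0000. V = [p*·95.4182 + (1−p*)·125.2670]/1.21 = 83.5366. B = V − Δ·S = 135.0000.
(3,1): S=91.7997. Δ = (V_up−V_dn)/(S_up−S_dn) = (42.1744−95.4182)/(121.1756−67.9318) = -1.0000. V = [p*·42.1744 + (1−p*)·95.4182]/1.21 = 43.2003. B = V − Δ·S = 135.0000.
(3,2): S=163.7508. Δ = (V_up−V_dn)/(S_up−S_dn) = (0.0000−42.1744)/(216.1510−121.1756) = -0.4441. V = [p*·0.0000 + (1−p*)·42.1744]/1.21 = 6.6104. B = V − Δ·S = 79.3250.
(3,3): S=292.0959. Δ = (V_up−V_dn)/(S_up−S_dn) = (0.0000−0.0000)/(385.5666−216.1510) = 0.0000. V = [p*·0.0000 + (1−p*)·0.0000]/1.21 = 0.0000. B = V − Δ·S = 0.0000.
(2,0): S=69.5452. Δ = (V_up−V_dn)/(S_up−S_dn) = (43.2003−83.5366)/(91.7997−51.4634) = -1.0000. V = [p*·43.2003 + (1−p*)·83.5366]/1.21 = 42.0250. B = V − Δ·S = 111.5702.
(2,1): S=124.0536. Δ = (V_up−V_dn)/(S_up−S_dn) = (6.6104−43.2003)/(163.7508−91.7997) = -0.5085. V = [p*·6.6104 + (1−p*)·43.2003]/1.21 = 11.1982. B = V − Δ·S = 74.2843.
(2,2): S=221.2848. Δ = (V_up−V_dn)/(S_up−S_dn) = (0.0000−6.6104)/(292.0959−163.7508) = -0.0515. V = [p*·0.0000 + (1−p*)·6.6104]/1.21 = 1.0361. B = V − Δ·S = 12.4334.
(1,0): S=93.9800. Δ = (V_up−V_dn)/(S_up−S_dn) = (11.1982−42.0250)/(124.0536−69.5452) = -0.5655. V = [p*·11.1982 + (1−p*)·42.0250]/1.21 = 14.0865. B = V − Δ·S = 67.2362.
(1,1): S=167.6400. Δ = (V_up−V_dn)/(S_up−S_dn) = (1.0361−11.1982)/(221.2848−124.0536) = -0.1045. V = [p*·1.0361 + (1−p*)·11.1982]/1.21 = 2.4491. B = V − Δ·S = 19.9700.
(0,0): S=127.0000. Δ = (V_up−V_dn)/(S_up−S_dn) = (2.4491−14.0865)/(167.6400−93.9800) = -0.1580. V = [p*·2.4491 + (1−p*)·14.0865]/1.21 = 3.8481. B = V − Δ·S = 23.9126.
Check: Δ(0,0)·S0 + B(0,0) = 3.8481 = V0.

(0,0): Delta=-0.1580 Bond=23.9126
(1,0): Delta=-0.5655 Bond=67.2362
(1,1): Delta=-0.1045 Bond=19.9700
(2,0): Delta=-1.0000 Bond=111.5702
(2,1): Delta=-0.5085 Bond=74.2843
(2,2): Delta=-0.0515 Bond=12.4334
(3,0): Delta=-1.0000 Bond=135.0000
(3,1): Delta=-1.0000 Bond=135.0000
(3,2): Delta=-0.4441 Bond=79.3250
(3,3): Delta=0.0000 Bond=0.0000
V0=3.8481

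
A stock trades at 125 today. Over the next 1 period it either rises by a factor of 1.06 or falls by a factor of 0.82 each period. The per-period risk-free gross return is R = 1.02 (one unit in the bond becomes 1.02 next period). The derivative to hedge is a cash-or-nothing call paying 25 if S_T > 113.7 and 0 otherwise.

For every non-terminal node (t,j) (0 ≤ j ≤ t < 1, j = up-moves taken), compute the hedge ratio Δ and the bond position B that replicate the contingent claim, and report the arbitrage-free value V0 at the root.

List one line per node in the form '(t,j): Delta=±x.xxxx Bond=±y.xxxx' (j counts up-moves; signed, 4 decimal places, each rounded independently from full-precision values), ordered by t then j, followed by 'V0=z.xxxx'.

Risk-neutral probability p* = (R−d)/(u−d) = (1.02−0.82)/(1.06−0.82) = 0.8333.
Terminal values V(1,·): V(1,0)=0.0000, V(1,1)=25.0000
  t=0,j=0: stock 125.0000 → up 132.5000 (V=25.0000), down 102.5000 (V=0.0000). Price 20.4248; hedge Δ=0.8333, bond B=-83.7418.
Each (Δ,B) replicates both successor values, so the strategy is self-financing and V0 is arbitrage-free.

(0,0): Delta=0.8333 Bond=-83.7418
V0=20.4248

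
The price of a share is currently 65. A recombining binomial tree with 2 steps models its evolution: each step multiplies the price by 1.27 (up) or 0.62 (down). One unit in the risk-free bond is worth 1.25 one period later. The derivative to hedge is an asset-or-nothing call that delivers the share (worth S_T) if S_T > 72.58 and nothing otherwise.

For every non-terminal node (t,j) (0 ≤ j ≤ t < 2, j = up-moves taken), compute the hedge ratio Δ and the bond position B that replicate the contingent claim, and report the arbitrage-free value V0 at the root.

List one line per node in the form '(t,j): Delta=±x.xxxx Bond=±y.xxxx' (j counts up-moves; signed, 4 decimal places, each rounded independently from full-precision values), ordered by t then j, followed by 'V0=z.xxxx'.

The replicating-portfolio and risk-neutral prices coincide; use p* = (1.25−0.62)/(1.27−0.62) = 0.9692 for the latter.
Terminal values V(2,·): V(2,0)=0.0000, V(2,1)=0.0000, V(2,2)=104.8385
Node (1,0) S=40.3000: V=(p*·0.0000+(1−p*)·0.0000)/1.25=0.0000; Δ=(0.0000−0.0000)/(51.1810−24.9860)=0.0000; B=V−Δ·S=0.0000
Node (1,1) S=82.5500: V=(p*·104.8385+(1−p*)·0.0000)/1.25=81.2902; Δ=(104.8385−0.0000)/(104.8385−51.1810)=1.9538; B=V−Δ·S=-79.9998
Node (0,0) S=65.0000: V=(p*·81.2902+(1−p*)·0.0000)/1.25=63.0311; Δ=(81.2902−0.0000)/(82.5500−40.3000)=1.9240; B=V−Δ·S=-62.0306
Root portfolio cost Δ·65+B reproduces V0=63.0311.

(0,0): Delta=1.9240 Bond=-62.0306
(1,0): Delta=0.0000 Bond=0.0000
(1,1): Delta=1.9538 Bond=-79.9998
V0=63.0311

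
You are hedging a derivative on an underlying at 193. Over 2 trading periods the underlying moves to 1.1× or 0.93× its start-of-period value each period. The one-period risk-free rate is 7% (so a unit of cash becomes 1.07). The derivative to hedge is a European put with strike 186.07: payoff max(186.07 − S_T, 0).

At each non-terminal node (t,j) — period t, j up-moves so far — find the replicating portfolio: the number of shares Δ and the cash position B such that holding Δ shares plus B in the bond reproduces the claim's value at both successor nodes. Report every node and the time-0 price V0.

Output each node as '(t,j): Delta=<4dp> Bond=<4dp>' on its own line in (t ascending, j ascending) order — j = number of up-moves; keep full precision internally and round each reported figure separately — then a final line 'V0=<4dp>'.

Risk-neutral probability p* = (R−d)/(u−d) = (1.07−0.93)/(1.1−0.93) = 0.8235.
Payoff layer (t=2): V(2,0)=19.1443, V(2,1)=0.0000, V(2,2)=0.0000
  t=1,j=0: stock 179.4900 → up 197.4390 (V=0.0000), down 166.9257 (V=19.1443). Price 3.1574; hedge Δ=-0.6274, bond B=115.7709.
  t=1,j=1: stock 212.3000 → up 233.5300 (V=0.0000), down 197.4390 (V=0.0000). Price 0.0000; hedge Δ=0.0000, bond B=0.0000.
  t=0,j=0: stock 193.0000 → up 212.3000 (V=0.0000), down 179.4900 (V=3.1574). Price 0.5207; hedge Δ=-0.0962, bond B=19.0936.
Each (Δ,B) replicates both successor values, so the strategy is self-financing and V0 is arbitrage-free.

(0,0): Delta=-0.0962 Bond=19.0936
(1,0): Delta=-0.6274 Bond=115.7709
(1,1): Delta=0.0000 Bond=0.0000
V0=0.5207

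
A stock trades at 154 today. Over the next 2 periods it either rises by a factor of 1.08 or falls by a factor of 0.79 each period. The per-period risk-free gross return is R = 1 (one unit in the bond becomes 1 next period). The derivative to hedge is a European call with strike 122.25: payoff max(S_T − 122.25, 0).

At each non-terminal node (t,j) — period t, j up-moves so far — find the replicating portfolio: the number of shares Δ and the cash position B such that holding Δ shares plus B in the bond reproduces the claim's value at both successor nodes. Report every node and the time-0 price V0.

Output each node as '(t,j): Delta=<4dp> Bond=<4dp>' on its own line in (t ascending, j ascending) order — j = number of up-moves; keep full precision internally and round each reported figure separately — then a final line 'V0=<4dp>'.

Risk-neutral probability p* = (R−d)/(u−d) = (1−0.79)/(1.08−0.79) = 0.7241.
Terminal values V(2,·): V(2,0)=0.0000, V(2,1)=9.1428, V(2,2)=57.3756
(1,0): S=121.6600. Δ = (V_up−V_dn)/(S_up−S_dn) = (9.1428−0.0000)/(131.3928−96.1114) = 0.2591. V = [p*·9.1428 + (1−p*)·0.0000]/1 = 6.6206. B = V − Δ·S = -24.9062.
(1,1): S=166.3200. Δ = (V_up−V_dn)/(S_up−S_dn) = (57.3756−9.1428)/(179.6256−131.3928) = 1.0000. V = [p*·57.3756 + (1−p*)·9.1428]/1 = 44.0700. B = V − Δ·S = -122.2500.
(0,0): S=154.0000. Δ = (V_up−V_dn)/(S_up−S_dn) = (44.0700−6.6206)/(166.3200−121.6600) = 0.8385. V = [p*·44.0700 + (1−p*)·6.6206]/1 = 33.7391. B = V − Δ·S = -95.3966.
The time-0 hedge costs 33.7391, which is the no-arbitrage price.

(0,0): Delta=0.8385 Bond=-95.3966
(1,0): Delta=0.2591 Bond=-24.9062
(1,1): Delta=1.0000 Bond=-122.2500
V0=33.7391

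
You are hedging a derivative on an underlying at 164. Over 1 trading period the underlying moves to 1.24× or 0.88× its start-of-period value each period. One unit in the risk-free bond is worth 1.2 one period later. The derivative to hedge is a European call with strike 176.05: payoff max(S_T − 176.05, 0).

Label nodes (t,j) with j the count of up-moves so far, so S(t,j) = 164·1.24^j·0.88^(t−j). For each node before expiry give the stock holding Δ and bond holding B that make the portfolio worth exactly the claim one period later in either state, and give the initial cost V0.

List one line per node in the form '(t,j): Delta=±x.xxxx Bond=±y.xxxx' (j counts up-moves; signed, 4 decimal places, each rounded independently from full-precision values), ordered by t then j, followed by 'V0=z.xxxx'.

Since d<R<u, set p* = (R−d)/(u−d) = 0.8889; price each node as the discounted p*-expectation of its children.
Terminal payoffs: V(1,0)=0.0000, V(1,1)=27.3100
(0,0): S=164.0000. Δ = (V_up−V_dn)/(S_up−S_dn) = (27.3100−0.0000)/(203.3600−144.3200) = 0.4626. V = [p*·27.3100 + (1−p*)·0.0000]/1.2 = 20.2296. B = V − Δ·S = -55.6315.
The time-0 hedge costs 20.2296, which is the no-arbitrage price.

(0,0): Delta=0.4626 Bond=-55.6315
V0=20.2296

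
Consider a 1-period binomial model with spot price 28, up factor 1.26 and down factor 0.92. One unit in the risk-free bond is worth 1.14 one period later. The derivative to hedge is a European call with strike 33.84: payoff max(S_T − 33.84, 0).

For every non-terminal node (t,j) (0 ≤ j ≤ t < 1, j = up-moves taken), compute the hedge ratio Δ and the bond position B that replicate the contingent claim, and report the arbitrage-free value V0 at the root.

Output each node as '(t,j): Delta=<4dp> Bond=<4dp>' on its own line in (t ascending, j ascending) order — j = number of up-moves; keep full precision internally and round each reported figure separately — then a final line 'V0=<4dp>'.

The replicating-portfolio and risk-neutral prices coincide; use p* = (1.14−0.92)/(1.26−0.92) = 0.6471 for the latter.
Terminal payoffs: V(1,0)=0.0000, V(1,1)=1.4400
(0,0): S=28.0000. Δ = (V_up−V_dn)/(S_up−S_dn) = (1.4400−0.0000)/(35.2800−25.7600) = 0.1513. V = [p*·1.4400 + (1−p*)·0.0000]/1.14 = 0.8173. B = V − Δ·S = -3.4180.
The time-0 hedge costs 0.8173, which is the no-arbitrage price.

(0,0): Delta=0.1513 Bond=-3.4180
V0=0.8173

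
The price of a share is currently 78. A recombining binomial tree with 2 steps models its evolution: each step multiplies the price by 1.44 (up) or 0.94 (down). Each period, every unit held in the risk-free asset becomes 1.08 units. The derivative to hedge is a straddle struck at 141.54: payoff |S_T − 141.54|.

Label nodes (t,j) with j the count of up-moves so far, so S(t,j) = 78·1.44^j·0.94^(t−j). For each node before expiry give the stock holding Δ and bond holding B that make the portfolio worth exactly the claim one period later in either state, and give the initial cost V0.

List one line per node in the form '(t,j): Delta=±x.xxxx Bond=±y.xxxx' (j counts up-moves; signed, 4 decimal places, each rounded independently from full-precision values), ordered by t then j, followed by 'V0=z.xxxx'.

(0,0): Delta=-0.7314 Bond=103.1144
(1,0): Delta=-1.0000 Bond=131.0556
(1,1): Delta=-0.2806 Bond=60.7268
V0=46.0633

The replicating-portfolio and risk-neutral prices coincide; use p* = (1.08−0.94)/(1.44−0.94) = 0.2800 for the latter.
At expiry t=2: V(2,0)=72.6192, V(2,1)=35.9592, V(2,2)=20.2008
  t=1,j=0: stock 73.3200 → up 105.5808 (V=35.9592), down 68.9208 (V=72.6192). Price 57.7356; hedge Δ=-1.0000, bond B=131.0556.
  t=1,j=1: stock 112.3200 → up 161.7408 (V=20.2008), down 105.5808 (V=35.9592). Price 29.2100; hedge Δ=-0.2806, bond B=60.7268.
  t=0,j=0: stock 78.0000 → up 112.3200 (V=29.2100), down 73.3200 (V=57.7356). Price 46.0633; hedge Δ=-0.7314, bond B=103.1144.
Each (Δ,B) replicates both successor values, so the strategy is self-financing and V0 is arbitrage-free.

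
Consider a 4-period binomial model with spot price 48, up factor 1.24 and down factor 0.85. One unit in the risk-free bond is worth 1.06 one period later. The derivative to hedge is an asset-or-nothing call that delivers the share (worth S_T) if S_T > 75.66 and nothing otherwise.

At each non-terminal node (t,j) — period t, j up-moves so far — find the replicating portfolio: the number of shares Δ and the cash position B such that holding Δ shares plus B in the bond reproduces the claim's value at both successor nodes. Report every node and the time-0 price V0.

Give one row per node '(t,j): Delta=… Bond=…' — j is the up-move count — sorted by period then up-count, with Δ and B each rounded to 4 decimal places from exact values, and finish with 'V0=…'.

Since d<R<u, set p* = (R−d)/(u−d) = 0.5385; price each node as the discounted p*-expectation of its children.
Terminal values V(4,·): V(4,0)=0.0000, V(4,1)=0.0000, V(4,2)=0.0000, V(4,3)=77.7903, V(4,4)=113.4823
  t=3,j=0: stock 29.4780 → up 36.5527 (V=0.0000), down 25.0563 (V=0.0000). Price 0.0000; hedge Δ=0.0000, bond B=0.0000.
  t=3,j=1: stock 43.0032 → up 53.3240 (V=0.0000), down 36.5527 (V=0.0000). Price 0.0000; hedge Δ=0.0000, bond B=0.0000.
  t=3,j=2: stock 62.7341 → up 77.7903 (V=77.7903), down 53.3240 (V=0.0000). Price 39.5161; hedge Δ=3.1795, bond B=-159.9461.
  t=3,j=3: stock 91.5180 → up 113.4823 (V=113.4823), down 77.7903 (V=77.7903). Price 91.5180; hedge Δ=1.0000, bond B=0.0000.
  t=2,j=0: stock 34.6800 → up 43.0032 (V=0.0000), down 29.4780 (V=0.0000). Price 0.0000; hedge Δ=0.0000, bond B=0.0000.
  t=2,j=1: stock 50.5920 → up 62.7341 (V=39.5161), down 43.0032 (V=0.0000). Price 20.0735; hedge Δ=2.0028, bond B=-81.2498.
  t=2,j=2: stock 73.8048 → up 91.5180 (V=91.5180), down 62.7341 (V=39.5161). Price 63.6954; hedge Δ=1.8066, bond B=-69.6427.
  t=1,j=0: stock 40.8000 → up 50.5920 (V=20.0735), down 34.6800 (V=0.0000). Price 10.1970; hedge Δ=1.2615, bond B=-41.2735.
  t=1,j=1: stock 59.5200 → up 73.8048 (V=63.6954), down 50.5920 (V=20.0735). Price 41.0964; hedge Δ=1.8792, bond B=-70.7546.
  t=0,j=0: stock 48.0000 → up 59.5200 (V=41.0964), down 40.8000 (V=10.1970). Price 25.3162; hedge Δ=1.6506, bond B=-53.9131.
The time-0 hedge costs 25.3162, which is the no-arbitrage price.

(0,0): Delta=1.6506 Bond=-53.9131
(1,0): Delta=1.2615 Bond=-41.2735
(1,1): Delta=1.8792 Bond=-70.7546
(2,0): Delta=0.0000 Bond=0.0000
(2,1): Delta=2.0028 Bond=-81.2498
(2,2): Delta=1.8066 Bond=-69.6427
(3,0): Delta=0.0000 Bond=0.0000
(3,1): Delta=0.0000 Bond=0.0000
(3,2): Delta=3.1795 Bond=-159.9461
(3,3): Delta=1.0000 Bond=0.0000
V0=25.3162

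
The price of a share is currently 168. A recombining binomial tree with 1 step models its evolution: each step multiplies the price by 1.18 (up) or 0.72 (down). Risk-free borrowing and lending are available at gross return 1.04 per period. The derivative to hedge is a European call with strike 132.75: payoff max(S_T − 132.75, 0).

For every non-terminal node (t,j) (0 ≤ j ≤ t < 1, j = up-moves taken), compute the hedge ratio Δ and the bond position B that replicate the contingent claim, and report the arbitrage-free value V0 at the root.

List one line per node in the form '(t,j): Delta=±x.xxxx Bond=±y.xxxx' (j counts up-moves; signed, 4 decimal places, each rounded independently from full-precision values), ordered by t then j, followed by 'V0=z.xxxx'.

(0,0): Delta=0.8474 Bond=-98.5635
V0=43.8060

No-arbitrage ⇒ martingale measure with p* = (R−d)/(u−d) = 0.6957.
At expiry t=1: V(1,0)=0.0000, V(1,1)=65.4900
  t=0,j=0: stock 168.0000 → up 198.2400 (V=65.4900), down 120.9600 (V=0.0000). Price 43.8060; hedge Δ=0.8474, bond B=-98.5635.
The time-0 hedge costs 43.8060, which is the no-arbitrage price.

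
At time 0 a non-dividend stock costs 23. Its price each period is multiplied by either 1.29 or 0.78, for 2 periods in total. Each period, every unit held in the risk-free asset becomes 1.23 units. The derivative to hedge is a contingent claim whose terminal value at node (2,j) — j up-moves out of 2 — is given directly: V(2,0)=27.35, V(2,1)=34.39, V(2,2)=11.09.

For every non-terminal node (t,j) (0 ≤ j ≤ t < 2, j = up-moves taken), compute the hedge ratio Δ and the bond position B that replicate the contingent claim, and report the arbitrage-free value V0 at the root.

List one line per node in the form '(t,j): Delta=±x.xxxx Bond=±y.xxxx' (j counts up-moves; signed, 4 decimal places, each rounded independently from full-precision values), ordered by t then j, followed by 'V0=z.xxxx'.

(0,0): Delta=-1.3675 Bond=42.1297
(1,0): Delta=0.7694 Bond=13.4821
(1,1): Delta=-1.5398 Bond=56.9311
V0=10.6765

The replicating-portfolio and risk-neutral prices coincide; use p* = (1.23−0.78)/(1.29−0.78) = 0.8824 for the latter.
Terminal payoffs: V(2,0)=27.3500, V(2,1)=34.3900, V(2,2)=11.0900
(1,0): S=17.9400. Δ = (V_up−V_dn)/(S_up−S_dn) = (34.3900−27.3500)/(23.1426−13.9932) = 0.7694. V = [p*·34.3900 + (1−p*)·27.3500]/1.23 = 27.2860. B = V − Δ·S = 13.4821.
(1,1): S=29.6700. Δ = (V_up−V_dn)/(S_up−S_dn) = (11.0900−34.3900)/(38.2743−23.1426) = -1.5398. V = [p*·11.0900 + (1−p*)·34.3900]/1.23 = 11.2449. B = V − Δ·S = 56.9311.
(0,0): S=23.0000. Δ = (V_up−V_dn)/(S_up−S_dn) = (11.2449−27.2860)/(29.6700−17.9400) = -1.3675. V = [p*·11.2449 + (1−p*)·27.2860]/1.23 = 10.6765. B = V − Δ·S = 42.1297.
Check: Δ(0,0)·S0 + B(0,0) = 10.6765 = V0.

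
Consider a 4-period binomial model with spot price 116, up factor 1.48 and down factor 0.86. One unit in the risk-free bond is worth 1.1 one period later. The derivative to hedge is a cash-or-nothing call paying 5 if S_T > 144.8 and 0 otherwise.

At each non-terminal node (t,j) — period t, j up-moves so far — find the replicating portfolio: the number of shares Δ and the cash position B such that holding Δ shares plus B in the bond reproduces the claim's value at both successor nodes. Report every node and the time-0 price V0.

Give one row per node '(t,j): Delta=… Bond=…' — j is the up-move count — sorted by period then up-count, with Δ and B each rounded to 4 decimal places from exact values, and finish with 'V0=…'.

No-arbitrage ⇒ martingale measure with p* = (R−d)/(u−d) = 0.3871.
At expiry t=4: V(4,0)=0.0000, V(4,1)=0.0000, V(4,2)=5.0000, V(4,3)=5.0000, V(4,4)=5.0000
(3,0): S=73.7825. Δ = (V_up−V_dn)/(S_up−S_dn) = (0.0000−0.0000)/(109.1981−63.4529) = 0.0000. V = [p*·0.0000 + (1−p*)·0.0000]/1.1 = 0.0000. B = V − Δ·S = 0.0000.
(3,1): S=126.9745. Δ = (V_up−V_dn)/(S_up−S_dn) = (5.0000−0.0000)/(187.9223−109.1981) = 0.0635. V = [p*·5.0000 + (1−p*)·0.0000]/1.1 = 1.7595. B = V − Δ·S = -6.3050.
(3,2): S=218.5143. Δ = (V_up−V_dn)/(S_up−S_dn) = (5.0000−5.0000)/(323.4012−187.9223) = 0.0000. V = [p*·5.0000 + (1−p*)·5.0000]/1.1 = 4.5455. B = V − Δ·S = 4.5455.
(3,3): S=376.0479. Δ = (V_up−V_dn)/(S_up−S_dn) = (5.0000−5.0000)/(556.5509−323.4012) = 0.0000. V = [p*·5.0000 + (1−p*)·5.0000]/1.1 = 4.5455. B = V − Δ·S = 4.5455.
(2,0): S=85.7936. Δ = (V_up−V_dn)/(S_up−S_dn) = (1.7595−0.0000)/(126.9745−73.7825) = 0.0331. V = [p*·1.7595 + (1−p*)·0.0000]/1.1 = 0.6192. B = V − Δ·S = -2.2188.
(2,1): S=147.6448. Δ = (V_up−V_dn)/(S_up−S_dn) = (4.5455−1.7595)/(218.5143−126.9745) = 0.0304. V = [p*·4.5455 + (1−p*)·1.7595]/1.1 = 2.5800. B = V − Δ·S = -1.9135.
(2,2): S=254.0864. Δ = (V_up−V_dn)/(S_up−S_dn) = (4.5455−4.5455)/(376.0479−218.5143) = 0.0000. V = [p*·4.5455 + (1−p*)·4.5455]/1.1 = 4.1322. B = V − Δ·S = 4.1322.
(1,0): S=99.7600. Δ = (V_up−V_dn)/(S_up−S_dn) = (2.5800−0.6192)/(147.6448−85.7936) = 0.0317. V = [p*·2.5800 + (1−p*)·0.6192]/1.1 = 1.2529. B = V − Δ·S = -1.9096.
(1,1): S=171.6800. Δ = (V_up−V_dn)/(S_up−S_dn) = (4.1322−2.5800)/(254.0864−147.6448) = 0.0146. V = [p*·4.1322 + (1−p*)·2.5800]/1.1 = 2.8917. B = V − Δ·S = 0.3880.
(0,0): S=116.0000. Δ = (V_up−V_dn)/(S_up−S_dn) = (2.8917−1.2529)/(171.6800−99.7600) = 0.0228. V = [p*·2.8917 + (1−p*)·1.2529]/1.1 = 1.7157. B = V − Δ·S = -0.9275.
Check: Δ(0,0)·S0 + B(0,0) = 1.7157 = V0.

(0,0): Delta=0.0228 Bond=-0.9275
(1,0): Delta=0.0317 Bond=-1.9096
(1,1): Delta=0.0146 Bond=0.3880
(2,0): Delta=0.0331 Bond=-2.2188
(2,1): Delta=0.0304 Bond=-1.9135
(2,2): Delta=0.0000 Bond=4.1322
(3,0): Delta=0.0000 Bond=0.0000
(3,1): Delta=0.0635 Bond=-6.3050
(3,2): Delta=0.0000 Bond=4.5455
(3,3): Delta=0.0000 Bond=4.5455
V0=1.7157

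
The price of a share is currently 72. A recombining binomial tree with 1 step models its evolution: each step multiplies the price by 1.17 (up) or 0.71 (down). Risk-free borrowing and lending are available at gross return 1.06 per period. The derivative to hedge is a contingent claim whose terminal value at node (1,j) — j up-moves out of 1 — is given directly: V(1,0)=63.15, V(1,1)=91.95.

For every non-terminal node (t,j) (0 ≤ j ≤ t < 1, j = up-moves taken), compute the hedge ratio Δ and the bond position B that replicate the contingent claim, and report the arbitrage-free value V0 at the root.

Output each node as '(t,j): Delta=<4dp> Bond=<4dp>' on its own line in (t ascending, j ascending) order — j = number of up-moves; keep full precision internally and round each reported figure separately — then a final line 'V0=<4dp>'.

Under the risk-neutral measure, an up-move has probability p* = (R−d)/(u−d) = 0.7609 and values discount at R = 1.06.
Terminal payoffs: V(1,0)=63.1500, V(1,1)=91.9500
Node (0,0) S=72.0000: V=(p*·91.9500+(1−p*)·63.1500)/1.06=80.2482; Δ=(91.9500−63.1500)/(84.2400−51.1200)=0.8696; B=V−Δ·S=17.6395
Each (Δ,B) replicates both successor values, so the strategy is self-financing and V0 is arbitrage-free.

(0,0): Delta=0.8696 Bond=17.6395
V0=80.2482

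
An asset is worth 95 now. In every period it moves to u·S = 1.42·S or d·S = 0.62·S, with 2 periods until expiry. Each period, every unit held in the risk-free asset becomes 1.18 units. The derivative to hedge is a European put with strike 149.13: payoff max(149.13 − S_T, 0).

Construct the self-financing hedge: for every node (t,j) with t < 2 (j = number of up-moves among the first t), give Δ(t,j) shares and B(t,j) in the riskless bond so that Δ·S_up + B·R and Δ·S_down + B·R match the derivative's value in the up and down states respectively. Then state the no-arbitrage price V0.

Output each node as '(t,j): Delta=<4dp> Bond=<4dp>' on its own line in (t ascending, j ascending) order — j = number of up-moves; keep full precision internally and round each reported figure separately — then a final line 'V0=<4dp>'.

(0,0): Delta=-0.6688 Bond=90.5723
(1,0): Delta=-1.0000 Bond=126.3814
(1,1): Delta=-0.6069 Bond=98.5155
V0=27.0337

Under the risk-neutral measure, an up-move has probability p* = (R−d)/(u−d) = 0.7000 and values discount at R = 1.18.
Terminal payoffs: V(2,0)=112.6120, V(2,1)=65.4920, V(2,2)=0.0000
  t=1,j=0: stock 58.9000 → up 83.6380 (V=65.4920), down 36.5180 (V=112.6120). Price 67.4814; hedge Δ=-1.0000, bond B=126.3814.
  t=1,j=1: stock 134.9000 → up 191.5580 (V=0.0000), down 83.6380 (V=65.4920). Price 16.6505; hedge Δ=-0.6069, bond B=98.5155.
  t=0,j=0: stock 95.0000 → up 134.9000 (V=16.6505), down 58.9000 (V=67.4814). Price 27.0337; hedge Δ=-0.6688, bond B=90.5723.
Each (Δ,B) replicates both successor values, so the strategy is self-financing and V0 is arbitrage-free.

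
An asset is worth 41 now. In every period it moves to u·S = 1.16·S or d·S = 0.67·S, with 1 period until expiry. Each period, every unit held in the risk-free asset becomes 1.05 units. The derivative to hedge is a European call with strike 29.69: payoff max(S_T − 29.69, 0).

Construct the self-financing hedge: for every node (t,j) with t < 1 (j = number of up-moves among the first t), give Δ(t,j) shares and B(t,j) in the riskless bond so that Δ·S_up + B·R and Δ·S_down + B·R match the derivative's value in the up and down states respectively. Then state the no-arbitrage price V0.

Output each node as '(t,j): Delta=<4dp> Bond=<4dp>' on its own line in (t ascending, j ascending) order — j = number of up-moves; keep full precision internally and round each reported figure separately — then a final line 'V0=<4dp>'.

Since d<R<u, set p* = (R−d)/(u−d) = 0.7755; price each node as the discounted p*-expectation of its children.
Terminal values V(1,·): V(1,0)=0.0000, V(1,1)=17.8700
Node (0,0) S=41.0000: V=(p*·17.8700+(1−p*)·0.0000)/1.05=13.1984; Δ=(17.8700−0.0000)/(47.5600−27.4700)=0.8895; B=V−Δ·S=-23.2709
The time-0 hedge costs 13.1984, which is the no-arbitrage price.

(0,0): Delta=0.8895 Bond=-23.2709
V0=13.1984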